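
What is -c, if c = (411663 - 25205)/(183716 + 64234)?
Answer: -193229/123975 ≈ -1.5586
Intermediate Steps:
c = 193229/123975 (c = 386458/247950 = 386458*(1/247950) = 193229/123975 ≈ 1.5586)
-c = -1*193229/123975 = -193229/123975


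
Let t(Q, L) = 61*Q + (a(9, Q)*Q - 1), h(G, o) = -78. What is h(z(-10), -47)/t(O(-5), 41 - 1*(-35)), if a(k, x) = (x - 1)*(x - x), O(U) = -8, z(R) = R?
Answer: 26/163 ≈ 0.15951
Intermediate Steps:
a(k, x) = 0 (a(k, x) = (-1 + x)*0 = 0)
t(Q, L) = -1 + 61*Q (t(Q, L) = 61*Q + (0*Q - 1) = 61*Q + (0 - 1) = 61*Q - 1 = -1 + 61*Q)
h(z(-10), -47)/t(O(-5), 41 - 1*(-35)) = -78/(-1 + 61*(-8)) = -78/(-1 - 488) = -78/(-489) = -78*(-1/489) = 26/163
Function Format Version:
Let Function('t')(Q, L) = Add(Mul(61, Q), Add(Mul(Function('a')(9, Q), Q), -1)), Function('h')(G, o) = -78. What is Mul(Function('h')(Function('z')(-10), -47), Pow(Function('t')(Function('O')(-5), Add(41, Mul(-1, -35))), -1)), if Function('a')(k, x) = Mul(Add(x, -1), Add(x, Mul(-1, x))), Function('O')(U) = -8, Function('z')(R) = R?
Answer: Rational(26, 163) ≈ 0.15951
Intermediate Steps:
Function('a')(k, x) = 0 (Function('a')(k, x) = Mul(Add(-1, x), 0) = 0)
Function('t')(Q, L) = Add(-1, Mul(61, Q)) (Function('t')(Q, L) = Add(Mul(61, Q), Add(Mul(0, Q), -1)) = Add(Mul(61, Q), Add(0, -1)) = Add(Mul(61, Q), -1) = Add(-1, Mul(61, Q)))
Mul(Function('h')(Function('z')(-10), -47), Pow(Function('t')(Function('O')(-5), Add(41, Mul(-1, -35))), -1)) = Mul(-78, Pow(Add(-1, Mul(61, -8)), -1)) = Mul(-78, Pow(Add(-1, -488), -1)) = Mul(-78, Pow(-489, -1)) = Mul(-78, Rational(-1, 489)) = Rational(26, 163)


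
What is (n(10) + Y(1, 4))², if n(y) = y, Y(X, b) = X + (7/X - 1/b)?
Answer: 5041/16 ≈ 315.06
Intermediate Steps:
Y(X, b) = X - 1/b + 7/X (Y(X, b) = X + (-1/b + 7/X) = X - 1/b + 7/X)
(n(10) + Y(1, 4))² = (10 + (1 - 1/4 + 7/1))² = (10 + (1 - 1*¼ + 7*1))² = (10 + (1 - ¼ + 7))² = (10 + 31/4)² = (71/4)² = 5041/16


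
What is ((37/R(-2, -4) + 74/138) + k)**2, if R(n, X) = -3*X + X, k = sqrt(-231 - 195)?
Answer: -121687103/304704 + 2849*I*sqrt(426)/276 ≈ -399.36 + 213.05*I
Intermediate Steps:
k = I*sqrt(426) (k = sqrt(-426) = I*sqrt(426) ≈ 20.64*I)
R(n, X) = -2*X
((37/R(-2, -4) + 74/138) + k)**2 = ((37/((-2*(-4))) + 74/138) + I*sqrt(426))**2 = ((37/8 + 74*(1/138)) + I*sqrt(426))**2 = ((37*(1/8) + 37/69) + I*sqrt(426))**2 = ((37/8 + 37/69) + I*sqrt(426))**2 = (2849/552 + I*sqrt(426))**2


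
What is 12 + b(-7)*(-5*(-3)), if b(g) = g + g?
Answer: -198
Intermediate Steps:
b(g) = 2*g
12 + b(-7)*(-5*(-3)) = 12 + (2*(-7))*(-5*(-3)) = 12 - 14*15 = 12 - 210 = -198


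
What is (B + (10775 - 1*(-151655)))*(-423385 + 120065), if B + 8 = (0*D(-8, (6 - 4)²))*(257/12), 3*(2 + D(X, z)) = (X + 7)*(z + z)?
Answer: -49265841040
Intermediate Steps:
D(X, z) = -2 + 2*z*(7 + X)/3 (D(X, z) = -2 + ((X + 7)*(z + z))/3 = -2 + ((7 + X)*(2*z))/3 = -2 + (2*z*(7 + X))/3 = -2 + 2*z*(7 + X)/3)
B = -8 (B = -8 + (0*(-2 + 14*(6 - 4)²/3 + (⅔)*(-8)*(6 - 4)²))*(257/12) = -8 + (0*(-2 + (14/3)*2² + (⅔)*(-8)*2²))*(257*(1/12)) = -8 + (0*(-2 + (14/3)*4 + (⅔)*(-8)*4))*(257/12) = -8 + (0*(-2 + 56/3 - 64/3))*(257/12) = -8 + (0*(-14/3))*(257/12) = -8 + 0*(257/12) = -8 + 0 = -8)
(B + (10775 - 1*(-151655)))*(-423385 + 120065) = (-8 + (10775 - 1*(-151655)))*(-423385 + 120065) = (-8 + (10775 + 151655))*(-303320) = (-8 + 162430)*(-303320) = 162422*(-303320) = -49265841040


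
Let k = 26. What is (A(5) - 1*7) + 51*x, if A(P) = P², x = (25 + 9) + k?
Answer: 3078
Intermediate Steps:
x = 60 (x = (25 + 9) + 26 = 34 + 26 = 60)
(A(5) - 1*7) + 51*x = (5² - 1*7) + 51*60 = (25 - 7) + 3060 = 18 + 3060 = 3078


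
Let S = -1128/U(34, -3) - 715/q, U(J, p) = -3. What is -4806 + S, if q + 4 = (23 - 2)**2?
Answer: -1936625/437 ≈ -4431.6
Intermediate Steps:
q = 437 (q = -4 + (23 - 2)**2 = -4 + 21**2 = -4 + 441 = 437)
S = 163597/437 (S = -1128/(-3) - 715/437 = -1128*(-1/3) - 715*1/437 = 376 - 715/437 = 163597/437 ≈ 374.36)
-4806 + S = -4806 + 163597/437 = -1936625/437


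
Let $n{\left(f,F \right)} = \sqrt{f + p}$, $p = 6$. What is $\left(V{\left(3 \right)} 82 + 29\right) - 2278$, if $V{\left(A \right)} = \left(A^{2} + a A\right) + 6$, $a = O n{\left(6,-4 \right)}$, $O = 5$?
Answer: $-1019 + 2460 \sqrt{3} \approx 3241.8$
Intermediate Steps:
$n{\left(f,F \right)} = \sqrt{6 + f}$ ($n{\left(f,F \right)} = \sqrt{f + 6} = \sqrt{6 + f}$)
$a = 10 \sqrt{3}$ ($a = 5 \sqrt{6 + 6} = 5 \sqrt{12} = 5 \cdot 2 \sqrt{3} = 10 \sqrt{3} \approx 17.32$)
$V{\left(A \right)} = 6 + A^{2} + 10 A \sqrt{3}$ ($V{\left(A \right)} = \left(A^{2} + 10 \sqrt{3} A\right) + 6 = \left(A^{2} + 10 A \sqrt{3}\right) + 6 = 6 + A^{2} + 10 A \sqrt{3}$)
$\left(V{\left(3 \right)} 82 + 29\right) - 2278 = \left(\left(6 + 3^{2} + 10 \cdot 3 \sqrt{3}\right) 82 + 29\right) - 2278 = \left(\left(6 + 9 + 30 \sqrt{3}\right) 82 + 29\right) - 2278 = \left(\left(15 + 30 \sqrt{3}\right) 82 + 29\right) - 2278 = \left(\left(1230 + 2460 \sqrt{3}\right) + 29\right) - 2278 = \left(1259 + 2460 \sqrt{3}\right) - 2278 = -1019 + 2460 \sqrt{3}$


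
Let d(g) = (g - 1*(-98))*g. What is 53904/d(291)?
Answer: 17968/37733 ≈ 0.47619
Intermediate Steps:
d(g) = g*(98 + g) (d(g) = (g + 98)*g = (98 + g)*g = g*(98 + g))
53904/d(291) = 53904/((291*(98 + 291))) = 53904/((291*389)) = 53904/113199 = 53904*(1/113199) = 17968/37733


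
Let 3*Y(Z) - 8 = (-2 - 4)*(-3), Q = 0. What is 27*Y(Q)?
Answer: 234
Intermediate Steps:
Y(Z) = 26/3 (Y(Z) = 8/3 + ((-2 - 4)*(-3))/3 = 8/3 + (-6*(-3))/3 = 8/3 + (1/3)*18 = 8/3 + 6 = 26/3)
27*Y(Q) = 27*(26/3) = 234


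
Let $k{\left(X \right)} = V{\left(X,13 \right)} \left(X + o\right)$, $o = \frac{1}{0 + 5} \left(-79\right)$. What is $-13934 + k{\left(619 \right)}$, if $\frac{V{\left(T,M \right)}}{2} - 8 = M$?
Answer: $\frac{57002}{5} \approx 11400.0$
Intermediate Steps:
$V{\left(T,M \right)} = 16 + 2 M$
$o = - \frac{79}{5}$ ($o = \frac{1}{5} \left(-79\right) = - \frac{79}{5} \approx -15.8$)
$k{\left(X \right)} = - \frac{3318}{5} + 42 X$ ($k{\left(X \right)} = \left(16 + 2 \cdot 13\right) \left(X - \frac{79}{5}\right) = \left(16 + 26\right) \left(- \frac{79}{5} + X\right) = 42 \left(- \frac{79}{5} + X\right) = - \frac{3318}{5} + 42 X$)
$-13934 + k{\left(619 \right)} = -13934 + \left(- \frac{3318}{5} + 42 \cdot 619\right) = -13934 + \left(- \frac{3318}{5} + 25998\right) = -13934 + \frac{126672}{5} = \frac{57002}{5}$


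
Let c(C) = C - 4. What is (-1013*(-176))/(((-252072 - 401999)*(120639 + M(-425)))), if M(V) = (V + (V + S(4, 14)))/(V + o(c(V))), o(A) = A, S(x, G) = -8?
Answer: -3460408/1531515630501 ≈ -2.2595e-6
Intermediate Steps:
c(C) = -4 + C
M(V) = (-8 + 2*V)/(-4 + 2*V) (M(V) = (V + (V - 8))/(V + (-4 + V)) = (V + (-8 + V))/(-4 + 2*V) = (-8 + 2*V)/(-4 + 2*V))
(-1013*(-176))/(((-252072 - 401999)*(120639 + M(-425)))) = (-1013*(-176))/(((-252072 - 401999)*(120639 + (-4 - 425)/(-2 - 425)))) = 178288/((-654071*(120639 - 429/(-427)))) = 178288/((-654071*(120639 - 1/427*(-429)))) = 178288/((-654071*(120639 + 429/427))) = 178288/((-654071*51513282/427)) = 178288/(-33693343871022/427) = 178288*(-427/33693343871022) = -3460408/1531515630501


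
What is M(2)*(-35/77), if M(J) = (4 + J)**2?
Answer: -180/11 ≈ -16.364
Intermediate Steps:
M(2)*(-35/77) = (4 + 2)**2*(-35/77) = 6**2*(-35*1/77) = 36*(-5/11) = -180/11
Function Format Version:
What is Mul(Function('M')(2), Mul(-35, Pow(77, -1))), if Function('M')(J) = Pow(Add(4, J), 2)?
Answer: Rational(-180, 11) ≈ -16.364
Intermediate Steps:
Mul(Function('M')(2), Mul(-35, Pow(77, -1))) = Mul(Pow(Add(4, 2), 2), Mul(-35, Pow(77, -1))) = Mul(Pow(6, 2), Mul(-35, Rational(1, 77))) = Mul(36, Rational(-5, 11)) = Rational(-180, 11)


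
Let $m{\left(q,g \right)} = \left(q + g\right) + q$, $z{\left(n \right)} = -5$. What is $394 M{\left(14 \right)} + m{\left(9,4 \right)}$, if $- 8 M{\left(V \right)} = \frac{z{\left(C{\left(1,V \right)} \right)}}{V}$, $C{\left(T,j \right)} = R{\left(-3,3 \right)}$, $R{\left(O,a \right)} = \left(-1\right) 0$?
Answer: $\frac{2217}{56} \approx 39.589$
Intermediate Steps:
$R{\left(O,a \right)} = 0$
$C{\left(T,j \right)} = 0$
$M{\left(V \right)} = \frac{5}{8 V}$ ($M{\left(V \right)} = - \frac{\left(-5\right) \frac{1}{V}}{8} = \frac{5}{8 V}$)
$m{\left(q,g \right)} = g + 2 q$ ($m{\left(q,g \right)} = \left(g + q\right) + q = g + 2 q$)
$394 M{\left(14 \right)} + m{\left(9,4 \right)} = 394 \frac{5}{8 \cdot 14} + \left(4 + 2 \cdot 9\right) = 394 \cdot \frac{5}{8} \cdot \frac{1}{14} + \left(4 + 18\right) = 394 \cdot \frac{5}{112} + 22 = \frac{985}{56} + 22 = \frac{2217}{56}$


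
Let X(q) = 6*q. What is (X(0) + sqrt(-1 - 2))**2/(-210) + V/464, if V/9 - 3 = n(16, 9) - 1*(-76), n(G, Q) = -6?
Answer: 23227/16240 ≈ 1.4302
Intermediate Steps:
V = 657 (V = 27 + 9*(-6 - 1*(-76)) = 27 + 9*(-6 + 76) = 27 + 9*70 = 27 + 630 = 657)
(X(0) + sqrt(-1 - 2))**2/(-210) + V/464 = (6*0 + sqrt(-1 - 2))**2/(-210) + 657/464 = (0 + sqrt(-3))**2*(-1/210) + 657*(1/464) = (0 + I*sqrt(3))**2*(-1/210) + 657/464 = (I*sqrt(3))**2*(-1/210) + 657/464 = -3*(-1/210) + 657/464 = 1/70 + 657/464 = 23227/16240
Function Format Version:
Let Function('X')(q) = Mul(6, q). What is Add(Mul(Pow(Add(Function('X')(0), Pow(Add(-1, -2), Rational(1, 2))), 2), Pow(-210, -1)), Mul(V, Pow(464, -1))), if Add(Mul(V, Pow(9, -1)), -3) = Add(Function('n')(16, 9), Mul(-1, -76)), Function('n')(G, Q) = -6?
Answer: Rational(23227, 16240) ≈ 1.4302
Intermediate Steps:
V = 657 (V = Add(27, Mul(9, Add(-6, Mul(-1, -76)))) = Add(27, Mul(9, Add(-6, 76))) = Add(27, Mul(9, 70)) = Add(27, 630) = 657)
Add(Mul(Pow(Add(Function('X')(0), Pow(Add(-1, -2), Rational(1, 2))), 2), Pow(-210, -1)), Mul(V, Pow(464, -1))) = Add(Mul(Pow(Add(Mul(6, 0), Pow(Add(-1, -2), Rational(1, 2))), 2), Pow(-210, -1)), Mul(657, Pow(464, -1))) = Add(Mul(Pow(Add(0, Pow(-3, Rational(1, 2))), 2), Rational(-1, 210)), Mul(657, Rational(1, 464))) = Add(Mul(Pow(Add(0, Mul(I, Pow(3, Rational(1, 2)))), 2), Rational(-1, 210)), Rational(657, 464)) = Add(Mul(Pow(Mul(I, Pow(3, Rational(1, 2))), 2), Rational(-1, 210)), Rational(657, 464)) = Add(Mul(-3, Rational(-1, 210)), Rational(657, 464)) = Add(Rational(1, 70), Rational(657, 464)) = Rational(23227, 16240)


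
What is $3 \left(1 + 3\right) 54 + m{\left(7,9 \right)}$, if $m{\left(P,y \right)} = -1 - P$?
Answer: $640$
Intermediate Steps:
$3 \left(1 + 3\right) 54 + m{\left(7,9 \right)} = 3 \left(1 + 3\right) 54 - 8 = 3 \cdot 4 \cdot 54 - 8 = 12 \cdot 54 - 8 = 648 - 8 = 640$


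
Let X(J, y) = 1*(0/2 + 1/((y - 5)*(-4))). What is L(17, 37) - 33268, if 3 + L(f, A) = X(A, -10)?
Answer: -1996259/60 ≈ -33271.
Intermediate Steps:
X(J, y) = -1/(4*(-5 + y)) (X(J, y) = 1*(0*(½) - ¼/(-5 + y)) = 1*(0 - 1/(4*(-5 + y))) = 1*(-1/(4*(-5 + y))) = -1/(4*(-5 + y)))
L(f, A) = -179/60 (L(f, A) = -3 - 1/(-20 + 4*(-10)) = -3 - 1/(-20 - 40) = -3 - 1/(-60) = -3 - 1*(-1/60) = -3 + 1/60 = -179/60)
L(17, 37) - 33268 = -179/60 - 33268 = -1996259/60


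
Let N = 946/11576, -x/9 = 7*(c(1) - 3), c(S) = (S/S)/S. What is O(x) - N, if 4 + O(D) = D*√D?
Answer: -23625/5788 + 378*√14 ≈ 1410.3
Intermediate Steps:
c(S) = 1/S
x = 126 (x = -63*(1/1 - 3) = -63*(1 - 3) = -63*(-2) = -9*(-14) = 126)
O(D) = -4 + D^(3/2) (O(D) = -4 + D*√D = -4 + D^(3/2))
N = 473/5788 (N = 946*(1/11576) = 473/5788 ≈ 0.081721)
O(x) - N = (-4 + 126^(3/2)) - 1*473/5788 = (-4 + 378*√14) - 473/5788 = -23625/5788 + 378*√14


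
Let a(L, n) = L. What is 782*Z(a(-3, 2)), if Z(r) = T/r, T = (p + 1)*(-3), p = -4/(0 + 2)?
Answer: -782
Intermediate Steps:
p = -2 (p = -4/2 = -4*½ = -2)
T = 3 (T = (-2 + 1)*(-3) = -1*(-3) = 3)
Z(r) = 3/r
782*Z(a(-3, 2)) = 782*(3/(-3)) = 782*(3*(-⅓)) = 782*(-1) = -782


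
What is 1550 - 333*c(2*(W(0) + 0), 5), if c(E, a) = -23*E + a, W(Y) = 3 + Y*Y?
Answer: 45839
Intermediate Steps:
W(Y) = 3 + Y**2
c(E, a) = a - 23*E
1550 - 333*c(2*(W(0) + 0), 5) = 1550 - 333*(5 - 46*((3 + 0**2) + 0)) = 1550 - 333*(5 - 46*((3 + 0) + 0)) = 1550 - 333*(5 - 46*(3 + 0)) = 1550 - 333*(5 - 46*3) = 1550 - 333*(5 - 23*6) = 1550 - 333*(5 - 138) = 1550 - 333*(-133) = 1550 + 44289 = 45839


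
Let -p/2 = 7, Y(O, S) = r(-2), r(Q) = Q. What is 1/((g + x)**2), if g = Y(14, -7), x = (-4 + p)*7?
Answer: 1/16384 ≈ 6.1035e-5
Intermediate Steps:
Y(O, S) = -2
p = -14 (p = -2*7 = -14)
x = -126 (x = (-4 - 14)*7 = -18*7 = -126)
g = -2
1/((g + x)**2) = 1/((-2 - 126)**2) = 1/((-128)**2) = 1/16384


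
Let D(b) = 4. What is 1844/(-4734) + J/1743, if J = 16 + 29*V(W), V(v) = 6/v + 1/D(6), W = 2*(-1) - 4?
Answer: -2160875/5500908 ≈ -0.39282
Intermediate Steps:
W = -6 (W = -2 - 4 = -6)
V(v) = ¼ + 6/v (V(v) = 6/v + 1/4 = 6/v + 1*(¼) = 6/v + ¼ = ¼ + 6/v)
J = -23/4 (J = 16 + 29*((¼)*(24 - 6)/(-6)) = 16 + 29*((¼)*(-⅙)*18) = 16 + 29*(-¾) = 16 - 87/4 = -23/4 ≈ -5.7500)
1844/(-4734) + J/1743 = 1844/(-4734) - 23/4/1743 = 1844*(-1/4734) - 23/4*1/1743 = -922/2367 - 23/6972 = -2160875/5500908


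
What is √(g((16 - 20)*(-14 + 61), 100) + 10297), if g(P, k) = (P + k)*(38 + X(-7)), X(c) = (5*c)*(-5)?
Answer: I*√8447 ≈ 91.908*I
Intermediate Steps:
X(c) = -25*c
g(P, k) = 213*P + 213*k (g(P, k) = (P + k)*(38 - 25*(-7)) = (P + k)*(38 + 175) = (P + k)*213 = 213*P + 213*k)
√(g((16 - 20)*(-14 + 61), 100) + 10297) = √((213*((16 - 20)*(-14 + 61)) + 213*100) + 10297) = √((213*(-4*47) + 21300) + 10297) = √((213*(-188) + 21300) + 10297) = √((-40044 + 21300) + 10297) = √(-18744 + 10297) = √(-8447) = I*√8447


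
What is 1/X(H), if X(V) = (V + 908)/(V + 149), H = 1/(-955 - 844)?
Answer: 89350/544497 ≈ 0.16410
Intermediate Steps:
H = -1/1799 (H = 1/(-1799) = -1/1799 ≈ -0.00055586)
X(V) = (908 + V)/(149 + V)
1/X(H) = 1/((908 - 1/1799)/(149 - 1/1799)) = 1/((1633491/1799)/(268050/1799)) = 1/((1799/268050)*(1633491/1799)) = 1/(544497/89350) = 89350/544497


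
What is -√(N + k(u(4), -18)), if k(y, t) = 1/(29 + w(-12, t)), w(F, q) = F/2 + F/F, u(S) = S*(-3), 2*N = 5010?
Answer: -√360726/12 ≈ -50.050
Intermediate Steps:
N = 2505 (N = (½)*5010 = 2505)
u(S) = -3*S
w(F, q) = 1 + F/2 (w(F, q) = F*(½) + 1 = F/2 + 1 = 1 + F/2)
k(y, t) = 1/24 (k(y, t) = 1/(29 + (1 + (½)*(-12))) = 1/(29 + (1 - 6)) = 1/(29 - 5) = 1/24)
-√(N + k(u(4), -18)) = -√(2505 + 1/24) = -√(60121/24) = -√360726/12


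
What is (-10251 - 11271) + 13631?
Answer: -7891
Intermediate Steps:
(-10251 - 11271) + 13631 = -21522 + 13631 = -7891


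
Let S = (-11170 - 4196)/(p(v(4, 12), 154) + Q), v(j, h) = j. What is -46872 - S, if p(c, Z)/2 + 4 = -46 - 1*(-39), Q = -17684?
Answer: -10640141/227 ≈ -46873.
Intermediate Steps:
p(c, Z) = -22 (p(c, Z) = -8 + 2*(-46 - 1*(-39)) = -8 + 2*(-46 + 39) = -8 + 2*(-7) = -8 - 14 = -22)
S = 197/227 (S = (-11170 - 4196)/(-22 - 17684) = -15366/(-17706) = -15366*(-1/17706) = 197/227 ≈ 0.86784)
-46872 - S = -46872 - 1*197/227 = -46872 - 197/227 = -10640141/227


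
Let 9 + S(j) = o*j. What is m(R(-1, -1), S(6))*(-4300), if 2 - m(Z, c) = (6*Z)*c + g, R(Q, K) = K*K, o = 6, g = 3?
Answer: 700900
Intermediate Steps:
R(Q, K) = K²
S(j) = -9 + 6*j
m(Z, c) = -1 - 6*Z*c (m(Z, c) = 2 - ((6*Z)*c + 3) = 2 - (6*Z*c + 3) = 2 - (3 + 6*Z*c) = 2 + (-3 - 6*Z*c) = -1 - 6*Z*c)
m(R(-1, -1), S(6))*(-4300) = (-1 - 6*(-1)²*(-9 + 6*6))*(-4300) = (-1 - 6*1*(-9 + 36))*(-4300) = (-1 - 6*1*27)*(-4300) = (-1 - 162)*(-4300) = -163*(-4300) = 700900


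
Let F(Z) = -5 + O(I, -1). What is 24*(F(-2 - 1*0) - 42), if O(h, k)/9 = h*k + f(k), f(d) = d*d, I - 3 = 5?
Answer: -2640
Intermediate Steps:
I = 8 (I = 3 + 5 = 8)
f(d) = d**2
O(h, k) = 9*k**2 + 9*h*k (O(h, k) = 9*(h*k + k**2) = 9*(k**2 + h*k) = 9*k**2 + 9*h*k)
F(Z) = -68 (F(Z) = -5 + 9*(-1)*(8 - 1) = -5 + 9*(-1)*7 = -5 - 63 = -68)
24*(F(-2 - 1*0) - 42) = 24*(-68 - 42) = 24*(-110) = -2640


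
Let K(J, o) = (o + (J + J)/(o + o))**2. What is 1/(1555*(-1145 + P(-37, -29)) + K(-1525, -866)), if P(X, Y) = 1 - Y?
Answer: -749956/740143499939 ≈ -1.0133e-6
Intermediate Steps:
K(J, o) = (o + J/o)**2 (K(J, o) = (o + (2*J)/((2*o)))**2 = (o + (2*J)*(1/(2*o)))**2 = (o + J/o)**2)
1/(1555*(-1145 + P(-37, -29)) + K(-1525, -866)) = 1/(1555*(-1145 + (1 - 1*(-29))) + (-1525 + (-866)**2)**2/(-866)**2) = 1/(1555*(-1145 + (1 + 29)) + (-1525 + 749956)**2/749956) = 1/(1555*(-1145 + 30) + (1/749956)*748431**2) = 1/(1555*(-1115) + (1/749956)*560148961761) = 1/(-1733825 + 560148961761/749956) = 1/(-740143499939/749956) = -749956/740143499939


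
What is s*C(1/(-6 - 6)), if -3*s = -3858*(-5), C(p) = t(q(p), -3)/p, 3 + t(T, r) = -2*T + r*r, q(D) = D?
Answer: 475820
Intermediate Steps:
t(T, r) = -3 + r² - 2*T (t(T, r) = -3 + (-2*T + r*r) = -3 + (-2*T + r²) = -3 + (r² - 2*T) = -3 + r² - 2*T)
C(p) = (6 - 2*p)/p (C(p) = (-3 + (-3)² - 2*p)/p = (-3 + 9 - 2*p)/p = (6 - 2*p)/p)
s = -6430 (s = -(-1286)*(-5) = -⅓*19290 = -6430)
s*C(1/(-6 - 6)) = -6430*(-2 + 6/(1/(-6 - 6))) = -6430*(-2 + 6/(1/(-12))) = -6430*(-2 + 6/(-1/12)) = -6430*(-2 + 6*(-12)) = -6430*(-2 - 72) = -6430*(-74) = 475820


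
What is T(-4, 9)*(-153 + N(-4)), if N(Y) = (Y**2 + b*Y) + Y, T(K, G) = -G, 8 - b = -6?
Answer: 1773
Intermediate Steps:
b = 14 (b = 8 - 1*(-6) = 8 + 6 = 14)
N(Y) = Y**2 + 15*Y (N(Y) = (Y**2 + 14*Y) + Y = Y**2 + 15*Y)
T(-4, 9)*(-153 + N(-4)) = (-1*9)*(-153 - 4*(15 - 4)) = -9*(-153 - 4*11) = -9*(-153 - 44) = -9*(-197) = 1773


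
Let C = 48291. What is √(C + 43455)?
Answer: 3*√10194 ≈ 302.90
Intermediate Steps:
√(C + 43455) = √(48291 + 43455) = √91746 = 3*√10194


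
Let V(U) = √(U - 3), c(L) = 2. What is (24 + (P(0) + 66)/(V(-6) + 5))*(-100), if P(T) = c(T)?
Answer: -3400 + 600*I ≈ -3400.0 + 600.0*I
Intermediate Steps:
V(U) = √(-3 + U)
P(T) = 2
(24 + (P(0) + 66)/(V(-6) + 5))*(-100) = (24 + (2 + 66)/(√(-3 - 6) + 5))*(-100) = (24 + 68/(√(-9) + 5))*(-100) = (24 + 68/(3*I + 5))*(-100) = (24 + 68/(5 + 3*I))*(-100) = (24 + 68*((5 - 3*I)/34))*(-100) = (24 + 2*(5 - 3*I))*(-100) = -2400 - 200*(5 - 3*I)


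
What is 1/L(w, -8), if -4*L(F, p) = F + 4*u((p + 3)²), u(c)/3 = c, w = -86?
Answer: -2/107 ≈ -0.018692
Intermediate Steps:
u(c) = 3*c
L(F, p) = -3*(3 + p)² - F/4 (L(F, p) = -(F + 4*(3*(p + 3)²))/4 = -(F + 4*(3*(3 + p)²))/4 = -(F + 12*(3 + p)²)/4 = -3*(3 + p)² - F/4)
1/L(w, -8) = 1/(-3*(3 - 8)² - ¼*(-86)) = 1/(-3*(-5)² + 43/2) = 1/(-3*25 + 43/2) = 1/(-75 + 43/2) = 1/(-107/2) = -2/107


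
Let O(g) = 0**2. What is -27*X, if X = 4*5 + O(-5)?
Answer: -540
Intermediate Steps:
O(g) = 0
X = 20 (X = 4*5 + 0 = 20 + 0 = 20)
-27*X = -27*20 = -540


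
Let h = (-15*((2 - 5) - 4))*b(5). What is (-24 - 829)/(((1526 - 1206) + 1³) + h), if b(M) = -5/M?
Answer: -853/216 ≈ -3.9491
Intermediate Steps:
h = -105 (h = (-15*((2 - 5) - 4))*(-5/5) = (-15*(-3 - 4))*(-5*⅕) = -15*(-7)*(-1) = 105*(-1) = -105)
(-24 - 829)/(((1526 - 1206) + 1³) + h) = (-24 - 829)/(((1526 - 1206) + 1³) - 105) = -853/((320 + 1) - 105) = -853/(321 - 105) = -853/216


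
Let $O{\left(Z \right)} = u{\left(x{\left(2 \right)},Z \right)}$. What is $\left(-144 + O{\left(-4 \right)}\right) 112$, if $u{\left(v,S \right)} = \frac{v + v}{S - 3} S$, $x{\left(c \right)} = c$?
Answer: $-15872$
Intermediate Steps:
$u{\left(v,S \right)} = \frac{2 S v}{-3 + S}$ ($u{\left(v,S \right)} = \frac{2 v}{-3 + S} S = \frac{2 S v}{-3 + S}$)
$O{\left(Z \right)} = \frac{4 Z}{-3 + Z}$ ($O{\left(Z \right)} = 2 Z 2 \frac{1}{-3 + Z} = \frac{4 Z}{-3 + Z}$)
$\left(-144 + O{\left(-4 \right)}\right) 112 = \left(-144 + 4 \left(-4\right) \frac{1}{-3 - 4}\right) 112 = \left(-144 + 4 \left(-4\right) \frac{1}{-7}\right) 112 = \left(-144 + 4 \left(-4\right) \left(- \frac{1}{7}\right)\right) 112 = \left(-144 + \frac{16}{7}\right) 112 = \left(- \frac{992}{7}\right) 112 = -15872$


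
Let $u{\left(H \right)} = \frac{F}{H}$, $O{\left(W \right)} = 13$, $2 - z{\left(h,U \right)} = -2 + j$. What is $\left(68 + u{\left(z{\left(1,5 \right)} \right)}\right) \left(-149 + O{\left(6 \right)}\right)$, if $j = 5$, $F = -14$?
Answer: $-11152$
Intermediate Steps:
$z{\left(h,U \right)} = -1$ ($z{\left(h,U \right)} = 2 - \left(-2 + 5\right) = 2 - 3 = -1$)
$u{\left(H \right)} = - \frac{14}{H}$
$\left(68 + u{\left(z{\left(1,5 \right)} \right)}\right) \left(-149 + O{\left(6 \right)}\right) = \left(68 - \frac{14}{-1}\right) \left(-149 + 13\right) = \left(68 - -14\right) \left(-136\right) = \left(68 + 14\right) \left(-136\right) = 82 \left(-136\right) = -11152$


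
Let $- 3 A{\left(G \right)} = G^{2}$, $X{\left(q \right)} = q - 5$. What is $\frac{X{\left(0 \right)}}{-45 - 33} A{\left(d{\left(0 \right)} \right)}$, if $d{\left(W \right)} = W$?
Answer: $0$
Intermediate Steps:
$X{\left(q \right)} = -5 + q$
$A{\left(G \right)} = - \frac{G^{2}}{3}$
$\frac{X{\left(0 \right)}}{-45 - 33} A{\left(d{\left(0 \right)} \right)} = \frac{-5 + 0}{-45 - 33} \left(- \frac{0^{2}}{3}\right) = - \frac{5}{-78} \left(\left(- \frac{1}{3}\right) 0\right) = \left(-5\right) \left(- \frac{1}{78}\right) 0 = \frac{5}{78} \cdot 0 = 0$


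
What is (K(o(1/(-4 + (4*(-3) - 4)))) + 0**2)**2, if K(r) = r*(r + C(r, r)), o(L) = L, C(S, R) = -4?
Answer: 6561/160000 ≈ 0.041006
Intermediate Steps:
K(r) = r*(-4 + r) (K(r) = r*(r - 4) = r*(-4 + r))
(K(o(1/(-4 + (4*(-3) - 4)))) + 0**2)**2 = ((-4 + 1/(-4 + (4*(-3) - 4)))/(-4 + (4*(-3) - 4)) + 0**2)**2 = ((-4 + 1/(-4 + (-12 - 4)))/(-4 + (-12 - 4)) + 0)**2 = ((-4 + 1/(-4 - 16))/(-4 - 16) + 0)**2 = ((-4 + 1/(-20))/(-20) + 0)**2 = (-(-4 - 1/20)/20 + 0)**2 = (-1/20*(-81/20) + 0)**2 = (81/400 + 0)**2 = (81/400)**2 = 6561/160000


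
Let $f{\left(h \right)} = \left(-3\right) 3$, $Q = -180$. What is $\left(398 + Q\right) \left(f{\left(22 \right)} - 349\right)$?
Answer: $-78044$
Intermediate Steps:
$f{\left(h \right)} = -9$
$\left(398 + Q\right) \left(f{\left(22 \right)} - 349\right) = \left(398 - 180\right) \left(-9 - 349\right) = 218 \left(-358\right) = -78044$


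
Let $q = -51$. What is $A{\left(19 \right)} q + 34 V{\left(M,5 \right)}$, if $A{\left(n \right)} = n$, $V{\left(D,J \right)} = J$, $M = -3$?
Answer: $-799$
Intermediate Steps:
$A{\left(19 \right)} q + 34 V{\left(M,5 \right)} = 19 \left(-51\right) + 34 \cdot 5 = -969 + 170 = -799$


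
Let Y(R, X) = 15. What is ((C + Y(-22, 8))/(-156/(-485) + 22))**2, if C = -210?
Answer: 8944430625/117202276 ≈ 76.316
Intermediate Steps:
((C + Y(-22, 8))/(-156/(-485) + 22))**2 = ((-210 + 15)/(-156/(-485) + 22))**2 = (-195/(-156*(-1/485) + 22))**2 = (-195/(156/485 + 22))**2 = (-195/10826/485)**2 = (-195*485/10826)**2 = (-94575/10826)**2 = 8944430625/117202276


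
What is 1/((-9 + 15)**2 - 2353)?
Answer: -1/2317 ≈ -0.00043159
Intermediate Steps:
1/((-9 + 15)**2 - 2353) = 1/(6**2 - 2353) = 1/(36 - 2353) = 1/(-2317) = -1/2317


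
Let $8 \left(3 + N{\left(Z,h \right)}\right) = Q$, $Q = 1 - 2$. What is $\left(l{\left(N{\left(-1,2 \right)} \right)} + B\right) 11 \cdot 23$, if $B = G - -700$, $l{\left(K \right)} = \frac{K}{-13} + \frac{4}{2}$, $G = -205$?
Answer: $\frac{13083389}{104} \approx 1.258 \cdot 10^{5}$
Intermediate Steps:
$Q = -1$ ($Q = 1 - 2 = -1$)
$N{\left(Z,h \right)} = - \frac{25}{8}$ ($N{\left(Z,h \right)} = -3 + \frac{1}{8} \left(-1\right) = -3 - \frac{1}{8} = - \frac{25}{8}$)
$l{\left(K \right)} = 2 - \frac{K}{13}$ ($l{\left(K \right)} = K \left(- \frac{1}{13}\right) + 4 \cdot \frac{1}{2} = - \frac{K}{13} + 2 = 2 - \frac{K}{13}$)
$B = 495$ ($B = -205 - -700 = -205 + 700 = 495$)
$\left(l{\left(N{\left(-1,2 \right)} \right)} + B\right) 11 \cdot 23 = \left(\left(2 - - \frac{25}{104}\right) + 495\right) 11 \cdot 23 = \left(\left(2 + \frac{25}{104}\right) + 495\right) 253 = \left(\frac{233}{104} + 495\right) 253 = \frac{51713}{104} \cdot 253 = \frac{13083389}{104}$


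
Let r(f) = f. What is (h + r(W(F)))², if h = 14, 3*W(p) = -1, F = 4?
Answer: 1681/9 ≈ 186.78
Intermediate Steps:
W(p) = -⅓ (W(p) = (⅓)*(-1) = -⅓)
(h + r(W(F)))² = (14 - ⅓)² = (41/3)² = 1681/9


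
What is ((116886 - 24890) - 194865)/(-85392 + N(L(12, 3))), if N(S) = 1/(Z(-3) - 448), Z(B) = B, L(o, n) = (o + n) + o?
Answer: 46393919/38511793 ≈ 1.2047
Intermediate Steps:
L(o, n) = n + 2*o (L(o, n) = (n + o) + o = n + 2*o)
N(S) = -1/451 (N(S) = 1/(-3 - 448) = 1/(-451) = -1/451)
((116886 - 24890) - 194865)/(-85392 + N(L(12, 3))) = ((116886 - 24890) - 194865)/(-85392 - 1/451) = (91996 - 194865)/(-38511793/451) = -102869*(-451/38511793) = 46393919/38511793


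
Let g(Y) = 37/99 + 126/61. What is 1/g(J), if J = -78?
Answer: 6039/14731 ≈ 0.40995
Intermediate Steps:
g(Y) = 14731/6039 (g(Y) = 37*(1/99) + 126*(1/61) = 37/99 + 126/61 = 14731/6039)
1/g(J) = 1/(14731/6039) = 6039/14731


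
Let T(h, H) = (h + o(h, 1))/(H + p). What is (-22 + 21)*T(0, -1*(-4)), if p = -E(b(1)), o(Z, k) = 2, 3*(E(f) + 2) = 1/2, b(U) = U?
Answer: -12/35 ≈ -0.34286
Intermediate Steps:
E(f) = -11/6 (E(f) = -2 + (⅓)/2 = -2 + (⅓)*(½) = -2 + ⅙ = -11/6)
p = 11/6 (p = -1*(-11/6) = 11/6 ≈ 1.8333)
T(h, H) = (2 + h)/(11/6 + H) (T(h, H) = (h + 2)/(H + 11/6) = (2 + h)/(11/6 + H))
(-22 + 21)*T(0, -1*(-4)) = (-22 + 21)*(6*(2 + 0)/(11 + 6*(-1*(-4)))) = -6*2/(11 + 6*4) = -6*2/(11 + 24) = -6*2/35 = -1*12/35 = -12/35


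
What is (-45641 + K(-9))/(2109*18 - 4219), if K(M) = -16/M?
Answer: -410753/303687 ≈ -1.3526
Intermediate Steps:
(-45641 + K(-9))/(2109*18 - 4219) = (-45641 - 16/(-9))/(2109*18 - 4219) = (-45641 - 16*(-⅑))/(37962 - 4219) = (-45641 + 16/9)/33743 = -410753/9*1/33743 = -410753/303687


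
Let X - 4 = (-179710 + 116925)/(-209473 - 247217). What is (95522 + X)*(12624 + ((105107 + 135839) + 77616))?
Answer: 1444826470567585/45669 ≈ 3.1637e+10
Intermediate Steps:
X = 377909/91338 (X = 4 + (-179710 + 116925)/(-209473 - 247217) = 4 - 62785/(-456690) = 4 - 62785*(-1/456690) = 4 + 12557/91338 = 377909/91338 ≈ 4.1375)
(95522 + X)*(12624 + ((105107 + 135839) + 77616)) = (95522 + 377909/91338)*(12624 + ((105107 + 135839) + 77616)) = 8725166345*(12624 + (240946 + 77616))/91338 = 8725166345*(12624 + 318562)/91338 = (8725166345/91338)*331186 = 1444826470567585/45669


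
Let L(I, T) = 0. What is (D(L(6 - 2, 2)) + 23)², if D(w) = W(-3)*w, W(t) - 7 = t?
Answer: 529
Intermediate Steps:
W(t) = 7 + t
D(w) = 4*w (D(w) = (7 - 3)*w = 4*w)
(D(L(6 - 2, 2)) + 23)² = (4*0 + 23)² = (0 + 23)² = 23² = 529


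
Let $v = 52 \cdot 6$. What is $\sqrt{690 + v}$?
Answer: $\sqrt{1002} \approx 31.654$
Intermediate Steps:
$v = 312$
$\sqrt{690 + v} = \sqrt{690 + 312} = \sqrt{1002}$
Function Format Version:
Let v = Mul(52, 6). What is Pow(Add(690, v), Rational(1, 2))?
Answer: Pow(1002, Rational(1, 2)) ≈ 31.654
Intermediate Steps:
v = 312
Pow(Add(690, v), Rational(1, 2)) = Pow(Add(690, 312), Rational(1, 2)) = Pow(1002, Rational(1, 2))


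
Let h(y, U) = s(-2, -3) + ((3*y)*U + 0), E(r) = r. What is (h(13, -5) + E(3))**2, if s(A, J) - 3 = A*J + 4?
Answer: 32041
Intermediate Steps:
s(A, J) = 7 + A*J (s(A, J) = 3 + (A*J + 4) = 3 + (4 + A*J) = 7 + A*J)
h(y, U) = 13 + 3*U*y (h(y, U) = (7 - 2*(-3)) + ((3*y)*U + 0) = (7 + 6) + (3*U*y + 0) = 13 + 3*U*y)
(h(13, -5) + E(3))**2 = ((13 + 3*(-5)*13) + 3)**2 = ((13 - 195) + 3)**2 = (-182 + 3)**2 = (-179)**2 = 32041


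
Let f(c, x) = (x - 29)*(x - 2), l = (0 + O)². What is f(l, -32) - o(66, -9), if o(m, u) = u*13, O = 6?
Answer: 2191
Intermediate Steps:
o(m, u) = 13*u
l = 36 (l = (0 + 6)² = 6² = 36)
f(c, x) = (-29 + x)*(-2 + x)
f(l, -32) - o(66, -9) = (58 + (-32)² - 31*(-32)) - 13*(-9) = (58 + 1024 + 992) - 1*(-117) = 2074 + 117 = 2191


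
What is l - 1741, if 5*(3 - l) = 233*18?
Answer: -12884/5 ≈ -2576.8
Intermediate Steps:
l = -4179/5 (l = 3 - 233*18/5 = 3 - ⅕*4194 = 3 - 4194/5 = -4179/5 ≈ -835.80)
l - 1741 = -4179/5 - 1741 = -12884/5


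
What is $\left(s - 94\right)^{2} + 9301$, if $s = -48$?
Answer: $29465$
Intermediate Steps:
$\left(s - 94\right)^{2} + 9301 = \left(-48 - 94\right)^{2} + 9301 = \left(-142\right)^{2} + 9301 = 20164 + 9301 = 29465$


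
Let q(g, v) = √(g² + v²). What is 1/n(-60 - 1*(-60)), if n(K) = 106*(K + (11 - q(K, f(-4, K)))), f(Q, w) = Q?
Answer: 1/742 ≈ 0.0013477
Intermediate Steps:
n(K) = 1166 - 106*√(16 + K²) + 106*K (n(K) = 106*(K + (11 - √(K² + (-4)²))) = 106*(K + (11 - √(K² + 16))) = 106*(K + (11 - √(16 + K²))) = 106*(11 + K - √(16 + K²)) = 1166 - 106*√(16 + K²) + 106*K)
1/n(-60 - 1*(-60)) = 1/(1166 - 106*√(16 + (-60 - 1*(-60))²) + 106*(-60 - 1*(-60))) = 1/(1166 - 106*√(16 + (-60 + 60)²) + 106*(-60 + 60)) = 1/(1166 - 106*√(16 + 0²) + 106*0) = 1/(1166 - 106*√(16 + 0) + 0) = 1/(1166 - 106*√16 + 0) = 1/(1166 - 106*4 + 0) = 1/(1166 - 424 + 0) = 1/742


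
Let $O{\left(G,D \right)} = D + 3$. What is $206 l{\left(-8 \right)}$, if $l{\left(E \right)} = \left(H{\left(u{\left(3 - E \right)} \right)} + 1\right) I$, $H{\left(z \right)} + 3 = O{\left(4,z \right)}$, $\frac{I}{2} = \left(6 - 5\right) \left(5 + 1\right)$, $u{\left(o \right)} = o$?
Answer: $29664$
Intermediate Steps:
$O{\left(G,D \right)} = 3 + D$
$I = 12$ ($I = 2 \left(6 - 5\right) \left(5 + 1\right) = 2 \cdot 1 \cdot 6 = 2 \cdot 6 = 12$)
$H{\left(z \right)} = z$ ($H{\left(z \right)} = -3 + \left(3 + z\right) = z$)
$l{\left(E \right)} = 48 - 12 E$ ($l{\left(E \right)} = \left(\left(3 - E\right) + 1\right) 12 = \left(4 - E\right) 12 = 48 - 12 E$)
$206 l{\left(-8 \right)} = 206 \left(48 - -96\right) = 206 \left(48 + 96\right) = 206 \cdot 144 = 29664$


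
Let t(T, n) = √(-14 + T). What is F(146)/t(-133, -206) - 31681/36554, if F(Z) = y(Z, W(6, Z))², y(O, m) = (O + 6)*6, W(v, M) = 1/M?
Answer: -31681/36554 - 277248*I*√3/7 ≈ -0.86669 - 68601.0*I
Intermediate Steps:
y(O, m) = 36 + 6*O (y(O, m) = (6 + O)*6 = 36 + 6*O)
F(Z) = (36 + 6*Z)²
F(146)/t(-133, -206) - 31681/36554 = (36*(6 + 146)²)/(√(-14 - 133)) - 31681/36554 = (36*152²)/(√(-147)) - 31681*1/36554 = (36*23104)/((7*I*√3)) - 31681/36554 = 831744*(-I*√3/21) - 31681/36554 = -277248*I*√3/7 - 31681/36554 = -31681/36554 - 277248*I*√3/7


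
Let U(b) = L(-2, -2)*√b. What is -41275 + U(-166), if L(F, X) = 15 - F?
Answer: -41275 + 17*I*√166 ≈ -41275.0 + 219.03*I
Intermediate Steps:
U(b) = 17*√b (U(b) = (15 - 1*(-2))*√b = (15 + 2)*√b = 17*√b)
-41275 + U(-166) = -41275 + 17*√(-166) = -41275 + 17*(I*√166) = -41275 + 17*I*√166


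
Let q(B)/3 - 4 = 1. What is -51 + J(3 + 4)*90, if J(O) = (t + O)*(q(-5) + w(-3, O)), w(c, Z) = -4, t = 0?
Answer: 6879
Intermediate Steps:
q(B) = 15 (q(B) = 12 + 3*1 = 12 + 3 = 15)
J(O) = 11*O (J(O) = (0 + O)*(15 - 4) = O*11 = 11*O)
-51 + J(3 + 4)*90 = -51 + (11*(3 + 4))*90 = -51 + (11*7)*90 = -51 + 77*90 = -51 + 6930 = 6879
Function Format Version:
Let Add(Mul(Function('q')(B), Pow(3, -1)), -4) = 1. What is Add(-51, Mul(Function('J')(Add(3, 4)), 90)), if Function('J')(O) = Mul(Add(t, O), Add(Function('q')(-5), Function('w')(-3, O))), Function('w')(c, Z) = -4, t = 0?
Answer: 6879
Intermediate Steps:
Function('q')(B) = 15 (Function('q')(B) = Add(12, Mul(3, 1)) = Add(12, 3) = 15)
Function('J')(O) = Mul(11, O) (Function('J')(O) = Mul(Add(0, O), Add(15, -4)) = Mul(O, 11) = Mul(11, O))
Add(-51, Mul(Function('J')(Add(3, 4)), 90)) = Add(-51, Mul(Mul(11, Add(3, 4)), 90)) = Add(-51, Mul(Mul(11, 7), 90)) = Add(-51, Mul(77, 90)) = Add(-51, 6930) = 6879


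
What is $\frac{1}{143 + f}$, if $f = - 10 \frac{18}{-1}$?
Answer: $\frac{1}{323} \approx 0.003096$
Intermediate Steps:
$f = 180$ ($f = - 10 \cdot 18 \left(-1\right) = \left(-10\right) \left(-18\right) = 180$)
$\frac{1}{143 + f} = \frac{1}{143 + 180} = \frac{1}{323}$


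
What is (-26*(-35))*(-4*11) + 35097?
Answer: -4943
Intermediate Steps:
(-26*(-35))*(-4*11) + 35097 = 910*(-44) + 35097 = -40040 + 35097 = -4943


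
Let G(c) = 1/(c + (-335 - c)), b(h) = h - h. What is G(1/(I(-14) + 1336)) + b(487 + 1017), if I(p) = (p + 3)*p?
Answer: -1/335 ≈ -0.0029851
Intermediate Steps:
I(p) = p*(3 + p) (I(p) = (3 + p)*p = p*(3 + p))
b(h) = 0
G(c) = -1/335 (G(c) = 1/(-335) = -1/335)
G(1/(I(-14) + 1336)) + b(487 + 1017) = -1/335 + 0 = -1/335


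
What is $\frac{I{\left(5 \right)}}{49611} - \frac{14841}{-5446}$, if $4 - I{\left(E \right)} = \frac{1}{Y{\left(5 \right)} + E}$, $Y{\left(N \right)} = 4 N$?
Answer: $\frac{6135820143}{2251512550} \approx 2.7252$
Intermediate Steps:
$I{\left(E \right)} = 4 - \frac{1}{20 + E}$ ($I{\left(E \right)} = 4 - \frac{1}{4 \cdot 5 + E} = 4 - \frac{1}{20 + E}$)
$\frac{I{\left(5 \right)}}{49611} - \frac{14841}{-5446} = \frac{\frac{1}{20 + 5} \left(79 + 4 \cdot 5\right)}{49611} - \frac{14841}{-5446} = \frac{79 + 20}{25} \cdot \frac{1}{49611} - - \frac{14841}{5446} = \frac{1}{25} \cdot 99 \cdot \frac{1}{49611} + \frac{14841}{5446} = \frac{99}{25} \cdot \frac{1}{49611} + \frac{14841}{5446} = \frac{33}{413425} + \frac{14841}{5446} = \frac{6135820143}{2251512550}$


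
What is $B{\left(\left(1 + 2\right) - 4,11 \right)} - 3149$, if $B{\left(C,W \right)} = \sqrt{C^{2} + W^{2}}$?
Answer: $-3149 + \sqrt{122} \approx -3138.0$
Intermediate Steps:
$B{\left(\left(1 + 2\right) - 4,11 \right)} - 3149 = \sqrt{\left(\left(1 + 2\right) - 4\right)^{2} + 11^{2}} - 3149 = \sqrt{\left(3 - 4\right)^{2} + 121} - 3149 = \sqrt{\left(-1\right)^{2} + 121} - 3149 = \sqrt{1 + 121} - 3149 = \sqrt{122} - 3149 = -3149 + \sqrt{122}$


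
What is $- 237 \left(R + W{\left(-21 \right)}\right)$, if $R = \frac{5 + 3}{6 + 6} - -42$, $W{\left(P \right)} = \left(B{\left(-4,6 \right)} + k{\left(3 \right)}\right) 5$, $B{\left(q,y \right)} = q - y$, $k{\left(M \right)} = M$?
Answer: $-1817$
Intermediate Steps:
$W{\left(P \right)} = -35$ ($W{\left(P \right)} = \left(\left(-4 - 6\right) + 3\right) 5 = \left(-10 + 3\right) 5 = \left(-7\right) 5 = -35$)
$R = \frac{128}{3}$ ($R = \frac{8}{12} + 42 = 8 \cdot \frac{1}{12} + 42 = \frac{2}{3} + 42 = \frac{128}{3} \approx 42.667$)
$- 237 \left(R + W{\left(-21 \right)}\right) = - 237 \left(\frac{128}{3} - 35\right) = \left(-237\right) \frac{23}{3} = -1817$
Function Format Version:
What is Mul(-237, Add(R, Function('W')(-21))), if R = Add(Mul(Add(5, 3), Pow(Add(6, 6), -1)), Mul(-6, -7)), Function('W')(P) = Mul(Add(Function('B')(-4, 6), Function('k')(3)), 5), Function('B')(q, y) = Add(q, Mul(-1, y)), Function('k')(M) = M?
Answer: -1817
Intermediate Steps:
Function('W')(P) = -35 (Function('W')(P) = Mul(Add(Add(-4, Mul(-1, 6)), 3), 5) = Mul(Add(Add(-4, -6), 3), 5) = Mul(Add(-10, 3), 5) = Mul(-7, 5) = -35)
R = Rational(128, 3) (R = Add(Mul(8, Pow(12, -1)), 42) = Add(Mul(8, Rational(1, 12)), 42) = Add(Rational(2, 3), 42) = Rational(128, 3) ≈ 42.667)
Mul(-237, Add(R, Function('W')(-21))) = Mul(-237, Add(Rational(128, 3), -35)) = Mul(-237, Rational(23, 3)) = -1817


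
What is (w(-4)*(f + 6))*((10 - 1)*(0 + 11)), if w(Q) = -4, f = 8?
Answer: -5544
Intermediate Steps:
(w(-4)*(f + 6))*((10 - 1)*(0 + 11)) = (-4*(8 + 6))*((10 - 1)*(0 + 11)) = (-4*14)*(9*11) = -56*99 = -5544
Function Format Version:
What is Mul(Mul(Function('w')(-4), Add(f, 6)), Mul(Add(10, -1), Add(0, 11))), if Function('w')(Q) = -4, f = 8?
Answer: -5544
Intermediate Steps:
Mul(Mul(Function('w')(-4), Add(f, 6)), Mul(Add(10, -1), Add(0, 11))) = Mul(Mul(-4, Add(8, 6)), Mul(Add(10, -1), Add(0, 11))) = Mul(Mul(-4, 14), Mul(9, 11)) = Mul(-56, 99) = -5544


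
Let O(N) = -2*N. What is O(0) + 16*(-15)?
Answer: -240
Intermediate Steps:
O(0) + 16*(-15) = -2*0 + 16*(-15) = 0 - 240 = -240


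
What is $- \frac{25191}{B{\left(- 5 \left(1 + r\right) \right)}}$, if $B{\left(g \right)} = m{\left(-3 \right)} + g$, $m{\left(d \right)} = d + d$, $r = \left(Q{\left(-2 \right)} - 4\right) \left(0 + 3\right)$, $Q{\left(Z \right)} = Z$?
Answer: $- \frac{25191}{79} \approx -318.87$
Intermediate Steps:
$r = -18$ ($r = \left(-2 - 4\right) \left(0 + 3\right) = \left(-6\right) 3 = -18$)
$m{\left(d \right)} = 2 d$
$B{\left(g \right)} = -6 + g$ ($B{\left(g \right)} = 2 \left(-3\right) + g = -6 + g$)
$- \frac{25191}{B{\left(- 5 \left(1 + r\right) \right)}} = - \frac{25191}{-6 - 5 \left(1 - 18\right)} = - \frac{25191}{-6 - -85} = - \frac{25191}{-6 + 85} = - \frac{25191}{79}$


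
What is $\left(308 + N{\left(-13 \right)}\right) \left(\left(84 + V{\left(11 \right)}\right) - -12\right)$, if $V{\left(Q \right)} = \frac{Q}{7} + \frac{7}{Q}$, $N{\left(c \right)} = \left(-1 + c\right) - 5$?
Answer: $\frac{2185418}{77} \approx 28382.0$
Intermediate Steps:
$N{\left(c \right)} = -6 + c$
$V{\left(Q \right)} = \frac{7}{Q} + \frac{Q}{7}$ ($V{\left(Q \right)} = Q \frac{1}{7} + \frac{7}{Q} = \frac{Q}{7} + \frac{7}{Q} = \frac{7}{Q} + \frac{Q}{7}$)
$\left(308 + N{\left(-13 \right)}\right) \left(\left(84 + V{\left(11 \right)}\right) - -12\right) = \left(308 - 19\right) \left(\left(84 + \left(\frac{7}{11} + \frac{1}{7} \cdot 11\right)\right) - -12\right) = \left(308 - 19\right) \left(\left(84 + \left(7 \cdot \frac{1}{11} + \frac{11}{7}\right)\right) + 12\right) = 289 \left(\left(84 + \left(\frac{7}{11} + \frac{11}{7}\right)\right) + 12\right) = 289 \left(\left(84 + \frac{170}{77}\right) + 12\right) = 289 \left(\frac{6638}{77} + 12\right) = 289 \cdot \frac{7562}{77} = \frac{2185418}{77}$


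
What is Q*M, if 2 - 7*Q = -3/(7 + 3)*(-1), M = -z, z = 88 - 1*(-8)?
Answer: -816/35 ≈ -23.314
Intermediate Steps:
z = 96 (z = 88 + 8 = 96)
M = -96 (M = -1*96 = -96)
Q = 17/70 (Q = 2/7 - (-3/(7 + 3))*(-1)/7 = 2/7 - (-3/10)*(-1)/7 = 2/7 - (-3*⅒)*(-1)/7 = 2/7 - (-3)*(-1)/70 = 2/7 - ⅐*3/10 = 2/7 - 3/70 = 17/70 ≈ 0.24286)
Q*M = (17/70)*(-96) = -816/35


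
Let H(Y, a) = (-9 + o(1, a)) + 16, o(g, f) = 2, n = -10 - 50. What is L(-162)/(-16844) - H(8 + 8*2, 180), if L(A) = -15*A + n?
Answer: -76983/8422 ≈ -9.1407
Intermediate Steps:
n = -60
L(A) = -60 - 15*A (L(A) = -15*A - 60 = -60 - 15*A)
H(Y, a) = 9 (H(Y, a) = (-9 + 2) + 16 = -7 + 16 = 9)
L(-162)/(-16844) - H(8 + 8*2, 180) = (-60 - 15*(-162))/(-16844) - 1*9 = (-60 + 2430)*(-1/16844) - 9 = 2370*(-1/16844) - 9 = -1185/8422 - 9 = -76983/8422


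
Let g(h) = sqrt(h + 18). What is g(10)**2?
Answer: 28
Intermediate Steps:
g(h) = sqrt(18 + h)
g(10)**2 = (sqrt(18 + 10))**2 = (sqrt(28))**2 = (2*sqrt(7))**2 = 28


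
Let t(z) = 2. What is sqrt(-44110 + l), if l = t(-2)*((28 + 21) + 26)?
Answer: 2*I*sqrt(10990) ≈ 209.67*I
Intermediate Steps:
l = 150 (l = 2*((28 + 21) + 26) = 2*(49 + 26) = 2*75 = 150)
sqrt(-44110 + l) = sqrt(-44110 + 150) = sqrt(-43960) = 2*I*sqrt(10990)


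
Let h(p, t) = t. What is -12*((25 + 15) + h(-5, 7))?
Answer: -564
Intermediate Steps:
-12*((25 + 15) + h(-5, 7)) = -12*((25 + 15) + 7) = -12*(40 + 7) = -12*47 = -564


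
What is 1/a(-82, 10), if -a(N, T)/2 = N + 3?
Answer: 1/158 ≈ 0.0063291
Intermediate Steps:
a(N, T) = -6 - 2*N (a(N, T) = -2*(N + 3) = -2*(3 + N) = -6 - 2*N)
1/a(-82, 10) = 1/(-6 - 2*(-82)) = 1/(-6 + 164) = 1/158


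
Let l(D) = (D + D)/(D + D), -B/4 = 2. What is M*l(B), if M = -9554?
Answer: -9554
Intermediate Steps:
B = -8 (B = -4*2 = -8)
l(D) = 1 (l(D) = (2*D)/((2*D)) = (2*D)*(1/(2*D)) = 1)
M*l(B) = -9554*1 = -9554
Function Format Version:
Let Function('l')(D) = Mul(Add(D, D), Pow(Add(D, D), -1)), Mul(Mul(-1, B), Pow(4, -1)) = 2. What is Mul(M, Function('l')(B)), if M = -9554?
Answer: -9554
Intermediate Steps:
B = -8 (B = Mul(-4, 2) = -8)
Function('l')(D) = 1 (Function('l')(D) = Mul(Mul(2, D), Pow(Mul(2, D), -1)) = Mul(Mul(2, D), Mul(Rational(1, 2), Pow(D, -1))) = 1)
Mul(M, Function('l')(B)) = Mul(-9554, 1) = -9554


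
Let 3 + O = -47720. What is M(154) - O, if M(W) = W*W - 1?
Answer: 71438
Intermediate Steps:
M(W) = -1 + W**2 (M(W) = W**2 - 1 = -1 + W**2)
O = -47723 (O = -3 - 47720 = -47723)
M(154) - O = (-1 + 154**2) - 1*(-47723) = (-1 + 23716) + 47723 = 23715 + 47723 = 71438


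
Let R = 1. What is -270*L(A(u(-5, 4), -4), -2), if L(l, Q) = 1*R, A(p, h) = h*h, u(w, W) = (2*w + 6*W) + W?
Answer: -270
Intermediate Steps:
u(w, W) = 2*w + 7*W
A(p, h) = h²
L(l, Q) = 1 (L(l, Q) = 1*1 = 1)
-270*L(A(u(-5, 4), -4), -2) = -270*1 = -270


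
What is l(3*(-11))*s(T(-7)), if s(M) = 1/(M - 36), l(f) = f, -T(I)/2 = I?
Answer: 3/2 ≈ 1.5000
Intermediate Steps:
T(I) = -2*I
s(M) = 1/(-36 + M)
l(3*(-11))*s(T(-7)) = (3*(-11))/(-36 - 2*(-7)) = -33/(-36 + 14) = -33/(-22) = -33*(-1/22) = 3/2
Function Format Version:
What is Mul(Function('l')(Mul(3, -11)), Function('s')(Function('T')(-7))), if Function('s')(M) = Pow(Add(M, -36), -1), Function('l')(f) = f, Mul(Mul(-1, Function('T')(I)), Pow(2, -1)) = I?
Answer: Rational(3, 2) ≈ 1.5000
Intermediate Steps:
Function('T')(I) = Mul(-2, I)
Function('s')(M) = Pow(Add(-36, M), -1)
Mul(Function('l')(Mul(3, -11)), Function('s')(Function('T')(-7))) = Mul(Mul(3, -11), Pow(Add(-36, Mul(-2, -7)), -1)) = Mul(-33, Pow(Add(-36, 14), -1)) = Mul(-33, Pow(-22, -1)) = Mul(-33, Rational(-1, 22)) = Rational(3, 2)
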